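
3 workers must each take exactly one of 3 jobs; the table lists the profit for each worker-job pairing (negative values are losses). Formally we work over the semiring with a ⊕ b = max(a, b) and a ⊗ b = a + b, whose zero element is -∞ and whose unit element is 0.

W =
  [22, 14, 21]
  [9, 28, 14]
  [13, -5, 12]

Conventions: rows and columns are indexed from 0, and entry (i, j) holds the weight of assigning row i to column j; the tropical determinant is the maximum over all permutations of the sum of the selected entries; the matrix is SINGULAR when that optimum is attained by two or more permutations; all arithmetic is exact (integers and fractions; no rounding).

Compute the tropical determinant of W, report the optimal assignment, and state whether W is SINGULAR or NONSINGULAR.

σ = (0, 1, 2): 22 + 28 + 12 = 62
σ = (0, 2, 1): 22 + 14 + (-5) = 31
σ = (1, 0, 2): 14 + 9 + 12 = 35
σ = (1, 2, 0): 14 + 14 + 13 = 41
σ = (2, 0, 1): 21 + 9 + (-5) = 25
σ = (2, 1, 0): 21 + 28 + 13 = 62
Optimal value attained by: σ = (0, 1, 2).
Answer: det⊕(W) = 62; verdict: SINGULAR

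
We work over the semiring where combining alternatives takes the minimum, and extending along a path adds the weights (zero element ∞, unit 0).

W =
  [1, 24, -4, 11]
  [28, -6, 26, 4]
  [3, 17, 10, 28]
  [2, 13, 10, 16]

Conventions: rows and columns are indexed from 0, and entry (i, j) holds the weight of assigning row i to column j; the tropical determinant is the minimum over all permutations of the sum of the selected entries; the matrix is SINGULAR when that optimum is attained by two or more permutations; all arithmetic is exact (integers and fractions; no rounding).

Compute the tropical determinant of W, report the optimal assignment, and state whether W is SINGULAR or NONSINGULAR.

σ = (0, 1, 2, 3): 1 + (-6) + 10 + 16 = 21
σ = (0, 1, 3, 2): 1 + (-6) + 28 + 10 = 33
σ = (0, 2, 1, 3): 1 + 26 + 17 + 16 = 60
σ = (0, 2, 3, 1): 1 + 26 + 28 + 13 = 68
σ = (0, 3, 1, 2): 1 + 4 + 17 + 10 = 32
σ = (0, 3, 2, 1): 1 + 4 + 10 + 13 = 28
σ = (1, 0, 2, 3): 24 + 28 + 10 + 16 = 78
σ = (1, 0, 3, 2): 24 + 28 + 28 + 10 = 90
σ = (1, 2, 0, 3): 24 + 26 + 3 + 16 = 69
σ = (1, 2, 3, 0): 24 + 26 + 28 + 2 = 80
σ = (1, 3, 0, 2): 24 + 4 + 3 + 10 = 41
σ = (1, 3, 2, 0): 24 + 4 + 10 + 2 = 40
σ = (2, 0, 1, 3): (-4) + 28 + 17 + 16 = 57
σ = (2, 0, 3, 1): (-4) + 28 + 28 + 13 = 65
σ = (2, 1, 0, 3): (-4) + (-6) + 3 + 16 = 9
σ = (2, 1, 3, 0): (-4) + (-6) + 28 + 2 = 20
σ = (2, 3, 0, 1): (-4) + 4 + 3 + 13 = 16
σ = (2, 3, 1, 0): (-4) + 4 + 17 + 2 = 19
σ = (3, 0, 1, 2): 11 + 28 + 17 + 10 = 66
σ = (3, 0, 2, 1): 11 + 28 + 10 + 13 = 62
σ = (3, 1, 0, 2): 11 + (-6) + 3 + 10 = 18
σ = (3, 1, 2, 0): 11 + (-6) + 10 + 2 = 17
σ = (3, 2, 0, 1): 11 + 26 + 3 + 13 = 53
σ = (3, 2, 1, 0): 11 + 26 + 17 + 2 = 56
Optimal value attained by: σ = (2, 1, 0, 3).
Answer: det⊕(W) = 9; verdict: NONSINGULAR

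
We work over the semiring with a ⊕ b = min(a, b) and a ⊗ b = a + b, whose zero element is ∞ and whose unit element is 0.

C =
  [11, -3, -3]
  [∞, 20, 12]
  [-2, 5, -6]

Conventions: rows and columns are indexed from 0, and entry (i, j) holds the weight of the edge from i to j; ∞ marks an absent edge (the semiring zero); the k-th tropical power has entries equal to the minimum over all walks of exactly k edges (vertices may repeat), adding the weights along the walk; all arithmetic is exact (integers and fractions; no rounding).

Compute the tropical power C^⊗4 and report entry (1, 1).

C^⊗2:
  [-5, 2, -9]
  [10, 17, 6]
  [-8, -5, -12]
C^⊗3:
  [-11, -8, -15]
  [4, 7, 0]
  [-14, -11, -18]
C^⊗4:
  [-17, -14, -21]
  [-2, 1, -6]
  [-20, -17, -24]
Key observation: the optimum is the walk 1->2->2->0->1, with weight 12 + (-6) + (-2) + (-3) = 1.
Optimal value attained by: walk 1->2->2->0->1.
Answer: (C^⊗4)[1][1] = 1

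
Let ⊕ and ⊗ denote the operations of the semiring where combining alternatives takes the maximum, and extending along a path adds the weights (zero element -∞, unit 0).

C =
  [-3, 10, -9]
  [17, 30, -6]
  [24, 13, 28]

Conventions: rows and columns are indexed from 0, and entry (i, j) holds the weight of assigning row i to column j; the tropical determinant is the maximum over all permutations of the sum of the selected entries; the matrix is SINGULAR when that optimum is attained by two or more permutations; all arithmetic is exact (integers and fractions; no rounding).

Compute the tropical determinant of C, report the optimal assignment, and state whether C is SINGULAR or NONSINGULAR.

σ = (0, 1, 2): (-3) + 30 + 28 = 55
σ = (0, 2, 1): (-3) + (-6) + 13 = 4
σ = (1, 0, 2): 10 + 17 + 28 = 55
σ = (1, 2, 0): 10 + (-6) + 24 = 28
σ = (2, 0, 1): (-9) + 17 + 13 = 21
σ = (2, 1, 0): (-9) + 30 + 24 = 45
Optimal value attained by: σ = (0, 1, 2).
Answer: det⊕(C) = 55; verdict: SINGULAR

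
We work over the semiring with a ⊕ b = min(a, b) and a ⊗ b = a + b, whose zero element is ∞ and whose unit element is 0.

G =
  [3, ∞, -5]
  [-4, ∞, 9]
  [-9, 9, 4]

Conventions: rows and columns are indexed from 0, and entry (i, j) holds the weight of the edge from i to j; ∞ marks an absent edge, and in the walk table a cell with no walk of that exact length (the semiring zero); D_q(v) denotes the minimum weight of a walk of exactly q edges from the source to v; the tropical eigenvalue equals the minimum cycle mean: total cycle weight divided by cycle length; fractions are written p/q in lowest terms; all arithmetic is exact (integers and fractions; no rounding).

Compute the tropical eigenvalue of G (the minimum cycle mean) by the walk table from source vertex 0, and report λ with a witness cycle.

q=0: [0, ∞, ∞]
q=1: [3, ∞, -5]
q=2: [-14, 4, -2]
q=3: [-11, 7, -19]
Optimal cycle mean attained by: cycle 0->2->0, total (-5) + (-9), length 2.
Answer: λ = -7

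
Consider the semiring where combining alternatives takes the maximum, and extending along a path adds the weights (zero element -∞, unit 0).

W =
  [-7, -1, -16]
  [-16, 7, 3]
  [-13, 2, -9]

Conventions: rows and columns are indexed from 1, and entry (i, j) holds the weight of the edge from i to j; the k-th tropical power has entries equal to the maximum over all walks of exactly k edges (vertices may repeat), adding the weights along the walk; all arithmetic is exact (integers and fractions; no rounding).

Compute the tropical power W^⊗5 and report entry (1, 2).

W^⊗2:
  [-14, 6, 2]
  [-9, 14, 10]
  [-14, 9, 5]
W^⊗3:
  [-10, 13, 9]
  [-2, 21, 17]
  [-7, 16, 12]
W^⊗4:
  [-3, 20, 16]
  [5, 28, 24]
  [0, 23, 19]
W^⊗5:
  [4, 27, 23]
  [12, 35, 31]
  [7, 30, 26]
Key observation: the optimum is the walk 1->2->2->2->2->2, with weight (-1) + 7 + 7 + 7 + 7 = 27.
Optimal value attained by: walk 1->2->2->2->2->2.
Answer: (W^⊗5)[1][2] = 27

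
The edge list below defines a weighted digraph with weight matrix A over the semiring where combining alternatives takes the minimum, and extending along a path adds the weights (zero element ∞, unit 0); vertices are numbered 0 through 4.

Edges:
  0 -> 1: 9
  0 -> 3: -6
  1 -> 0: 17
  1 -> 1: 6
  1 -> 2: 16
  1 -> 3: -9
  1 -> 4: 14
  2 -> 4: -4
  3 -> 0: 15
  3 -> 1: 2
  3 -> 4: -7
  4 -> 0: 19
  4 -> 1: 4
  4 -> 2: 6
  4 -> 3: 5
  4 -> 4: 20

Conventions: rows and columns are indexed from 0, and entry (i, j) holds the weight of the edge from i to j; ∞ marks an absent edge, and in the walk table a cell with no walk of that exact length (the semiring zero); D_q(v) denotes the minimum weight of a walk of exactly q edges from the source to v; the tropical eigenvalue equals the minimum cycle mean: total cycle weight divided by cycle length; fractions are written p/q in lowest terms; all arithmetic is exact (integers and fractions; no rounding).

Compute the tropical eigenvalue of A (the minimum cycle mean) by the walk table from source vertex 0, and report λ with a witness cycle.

q=0: [0, ∞, ∞, ∞, ∞]
q=1: [∞, 9, ∞, -6, ∞]
q=2: [9, -4, 25, 0, -13]
q=3: [6, -9, -7, -13, -7]
q=4: [2, -11, -1, -18, -20]
q=5: [-3, -16, -14, -20, -25]
Optimal cycle mean attained by: cycle 1->3->4->1, total (-9) + (-7) + 4, length 3.
Answer: λ = -4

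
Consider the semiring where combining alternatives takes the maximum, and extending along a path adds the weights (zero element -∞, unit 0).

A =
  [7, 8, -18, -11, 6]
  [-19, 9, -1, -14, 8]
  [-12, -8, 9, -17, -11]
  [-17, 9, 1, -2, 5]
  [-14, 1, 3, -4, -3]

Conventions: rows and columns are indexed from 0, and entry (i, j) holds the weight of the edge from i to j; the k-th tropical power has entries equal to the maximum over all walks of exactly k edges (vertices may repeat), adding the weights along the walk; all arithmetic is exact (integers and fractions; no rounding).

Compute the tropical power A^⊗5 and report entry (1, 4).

A^⊗2:
  [14, 17, 9, 2, 16]
  [-6, 18, 11, 4, 17]
  [-3, 1, 18, -8, 0]
  [-9, 18, 10, 1, 17]
  [-7, 10, 12, -6, 9]
A^⊗3:
  [21, 26, 19, 12, 25]
  [3, 27, 20, 13, 26]
  [6, 10, 27, 1, 9]
  [3, 27, 20, 13, 26]
  [0, 19, 21, 5, 18]
A^⊗4:
  [28, 35, 28, 21, 34]
  [12, 36, 29, 22, 35]
  [15, 19, 36, 10, 18]
  [12, 36, 29, 22, 35]
  [9, 28, 30, 14, 27]
A^⊗5:
  [35, 44, 37, 30, 43]
  [21, 45, 38, 31, 44]
  [24, 28, 45, 19, 27]
  [21, 45, 38, 31, 44]
  [18, 37, 39, 23, 36]
Key observation: the optimum is the walk 1->1->1->1->1->4, with weight 9 + 9 + 9 + 9 + 8 = 44.
Optimal value attained by: walk 1->1->1->1->1->4.
Answer: (A^⊗5)[1][4] = 44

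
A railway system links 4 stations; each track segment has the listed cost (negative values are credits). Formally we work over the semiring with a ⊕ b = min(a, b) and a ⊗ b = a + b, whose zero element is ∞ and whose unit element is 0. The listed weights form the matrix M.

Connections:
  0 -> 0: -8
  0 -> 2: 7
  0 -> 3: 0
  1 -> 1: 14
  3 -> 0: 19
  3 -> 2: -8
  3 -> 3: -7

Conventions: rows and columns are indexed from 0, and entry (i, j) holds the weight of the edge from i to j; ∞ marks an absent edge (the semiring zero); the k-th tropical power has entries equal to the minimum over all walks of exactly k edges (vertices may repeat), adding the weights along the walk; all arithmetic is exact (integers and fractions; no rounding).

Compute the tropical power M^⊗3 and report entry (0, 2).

M^⊗2:
  [-16, ∞, -8, -8]
  [∞, 28, ∞, ∞]
  [∞, ∞, ∞, ∞]
  [11, ∞, -15, -14]
M^⊗3:
  [-24, ∞, -16, -16]
  [∞, 42, ∞, ∞]
  [∞, ∞, ∞, ∞]
  [3, ∞, -22, -21]
Key observation: the optimum is the walk 0->0->3->2, with weight (-8) + 0 + (-8) = -16.
Optimal value attained by: walk 0->0->3->2.
Answer: (M^⊗3)[0][2] = -16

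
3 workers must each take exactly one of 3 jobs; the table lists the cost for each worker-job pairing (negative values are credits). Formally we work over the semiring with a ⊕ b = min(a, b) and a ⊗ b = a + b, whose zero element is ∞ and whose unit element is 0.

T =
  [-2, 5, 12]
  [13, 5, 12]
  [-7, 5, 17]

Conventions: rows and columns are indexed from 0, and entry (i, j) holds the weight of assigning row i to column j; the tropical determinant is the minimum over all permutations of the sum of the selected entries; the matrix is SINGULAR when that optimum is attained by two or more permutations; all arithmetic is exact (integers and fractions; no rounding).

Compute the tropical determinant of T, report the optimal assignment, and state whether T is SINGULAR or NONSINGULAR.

σ = (0, 1, 2): (-2) + 5 + 17 = 20
σ = (0, 2, 1): (-2) + 12 + 5 = 15
σ = (1, 0, 2): 5 + 13 + 17 = 35
σ = (1, 2, 0): 5 + 12 + (-7) = 10
σ = (2, 0, 1): 12 + 13 + 5 = 30
σ = (2, 1, 0): 12 + 5 + (-7) = 10
Optimal value attained by: σ = (1, 2, 0).
Answer: det⊕(T) = 10; verdict: SINGULAR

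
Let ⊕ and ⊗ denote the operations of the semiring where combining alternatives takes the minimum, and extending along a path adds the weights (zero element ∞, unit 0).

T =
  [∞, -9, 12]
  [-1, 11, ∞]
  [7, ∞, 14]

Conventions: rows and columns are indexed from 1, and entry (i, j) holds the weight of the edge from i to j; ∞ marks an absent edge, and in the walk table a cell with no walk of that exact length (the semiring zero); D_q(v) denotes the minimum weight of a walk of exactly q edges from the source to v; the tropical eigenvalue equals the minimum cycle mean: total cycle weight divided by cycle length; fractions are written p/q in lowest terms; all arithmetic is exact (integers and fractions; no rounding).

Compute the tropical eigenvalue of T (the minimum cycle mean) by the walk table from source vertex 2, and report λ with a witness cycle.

q=0: [∞, 0, ∞]
q=1: [-1, 11, ∞]
q=2: [10, -10, 11]
q=3: [-11, 1, 22]
Optimal cycle mean attained by: cycle 1->2->1, total (-9) + (-1), length 2.
Answer: λ = -5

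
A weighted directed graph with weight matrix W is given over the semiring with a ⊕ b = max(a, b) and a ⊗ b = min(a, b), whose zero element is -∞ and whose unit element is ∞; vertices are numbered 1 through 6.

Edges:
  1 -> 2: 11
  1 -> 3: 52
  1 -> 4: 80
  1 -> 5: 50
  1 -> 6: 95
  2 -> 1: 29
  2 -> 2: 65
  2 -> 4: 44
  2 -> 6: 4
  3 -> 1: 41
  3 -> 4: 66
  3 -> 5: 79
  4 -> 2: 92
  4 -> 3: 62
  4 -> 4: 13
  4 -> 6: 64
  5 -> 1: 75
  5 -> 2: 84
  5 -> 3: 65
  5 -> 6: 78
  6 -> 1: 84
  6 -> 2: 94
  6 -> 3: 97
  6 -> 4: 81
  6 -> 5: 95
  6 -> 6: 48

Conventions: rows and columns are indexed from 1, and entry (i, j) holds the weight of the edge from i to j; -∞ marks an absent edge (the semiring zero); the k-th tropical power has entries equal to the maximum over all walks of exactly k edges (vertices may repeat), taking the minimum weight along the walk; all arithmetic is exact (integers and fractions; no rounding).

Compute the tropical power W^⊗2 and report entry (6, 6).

W^⊗2:
  [84, 94, 95, 81, 95, 64]
  [29, 65, 44, 44, 29, 44]
  [75, 79, 65, 41, 41, 78]
  [64, 65, 64, 64, 64, 48]
  [78, 78, 78, 78, 78, 75]
  [75, 84, 65, 80, 79, 84]
Key observation: the optimum is the walk 6->1->6, with weight 84 min 95 = 84.
Optimal value attained by: walk 6->1->6.
Answer: (W^⊗2)[6][6] = 84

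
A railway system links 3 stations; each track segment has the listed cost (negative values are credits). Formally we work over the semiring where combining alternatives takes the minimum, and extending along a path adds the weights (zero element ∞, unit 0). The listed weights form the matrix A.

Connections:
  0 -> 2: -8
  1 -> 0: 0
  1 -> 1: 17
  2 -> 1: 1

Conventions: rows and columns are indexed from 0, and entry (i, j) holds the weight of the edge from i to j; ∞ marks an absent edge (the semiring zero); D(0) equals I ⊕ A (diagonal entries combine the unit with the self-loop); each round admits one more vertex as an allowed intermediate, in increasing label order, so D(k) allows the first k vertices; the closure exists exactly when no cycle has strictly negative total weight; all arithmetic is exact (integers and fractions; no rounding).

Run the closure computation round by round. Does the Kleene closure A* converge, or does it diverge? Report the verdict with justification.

D(0):
  [0, ∞, -8]
  [0, 0, ∞]
  [∞, 1, 0]
D(1):
  [0, ∞, -8]
  [0, 0, -8]
  [∞, 1, 0]
Detection: at round 2, diagonal entry (2, 2) turns strictly negative.
Key observation: the cycle 2->1->0->2 has total weight 1 + 0 + (-8), which is strictly negative.
Answer: DIVERGES — negative cycle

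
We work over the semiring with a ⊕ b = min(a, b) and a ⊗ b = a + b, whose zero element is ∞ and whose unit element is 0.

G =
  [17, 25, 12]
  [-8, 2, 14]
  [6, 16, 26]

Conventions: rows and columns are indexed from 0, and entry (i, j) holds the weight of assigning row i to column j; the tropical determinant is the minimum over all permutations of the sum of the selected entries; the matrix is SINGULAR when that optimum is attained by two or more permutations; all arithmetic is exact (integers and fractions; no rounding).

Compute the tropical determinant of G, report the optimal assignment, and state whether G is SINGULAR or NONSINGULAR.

σ = (0, 1, 2): 17 + 2 + 26 = 45
σ = (0, 2, 1): 17 + 14 + 16 = 47
σ = (1, 0, 2): 25 + (-8) + 26 = 43
σ = (1, 2, 0): 25 + 14 + 6 = 45
σ = (2, 0, 1): 12 + (-8) + 16 = 20
σ = (2, 1, 0): 12 + 2 + 6 = 20
Optimal value attained by: σ = (2, 0, 1).
Answer: det⊕(G) = 20; verdict: SINGULAR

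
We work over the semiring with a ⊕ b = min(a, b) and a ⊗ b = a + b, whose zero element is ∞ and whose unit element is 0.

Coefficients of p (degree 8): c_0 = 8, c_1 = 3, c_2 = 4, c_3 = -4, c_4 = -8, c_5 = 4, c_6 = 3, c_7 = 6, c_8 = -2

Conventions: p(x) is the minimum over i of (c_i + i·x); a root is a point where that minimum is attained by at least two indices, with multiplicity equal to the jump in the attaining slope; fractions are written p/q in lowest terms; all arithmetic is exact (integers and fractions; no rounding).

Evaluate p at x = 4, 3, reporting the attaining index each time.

p(4) = min(8+0·4=8, 3+1·4=7, 4+2·4=12, -4+3·4=8, -8+4·4=8, 4+5·4=24, 3+6·4=27, 6+7·4=34, -2+8·4=30) = 7 (attained by i=1)
p(3) = min(8+0·3=8, 3+1·3=6, 4+2·3=10, -4+3·3=5, -8+4·3=4, 4+5·3=19, 3+6·3=21, 6+7·3=27, -2+8·3=22) = 4 (attained by i=4)
Answer: p(4) = 7; p(3) = 4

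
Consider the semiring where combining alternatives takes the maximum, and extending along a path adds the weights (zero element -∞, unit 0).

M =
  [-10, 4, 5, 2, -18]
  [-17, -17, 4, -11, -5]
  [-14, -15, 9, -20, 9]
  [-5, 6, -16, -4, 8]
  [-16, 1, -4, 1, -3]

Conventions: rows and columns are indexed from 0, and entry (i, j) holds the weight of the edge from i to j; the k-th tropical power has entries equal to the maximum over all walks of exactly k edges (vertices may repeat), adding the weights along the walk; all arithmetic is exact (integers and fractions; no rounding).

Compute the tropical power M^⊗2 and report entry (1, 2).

M^⊗2:
  [-3, 8, 14, -2, 14]
  [-10, -4, 13, -4, 13]
  [-5, 10, 18, 10, 18]
  [-8, 9, 10, 9, 5]
  [-4, 7, 5, -2, 9]
Key observation: the optimum is the walk 1->2->2, with weight 4 + 9 = 13.
Optimal value attained by: walk 1->2->2.
Answer: (M^⊗2)[1][2] = 13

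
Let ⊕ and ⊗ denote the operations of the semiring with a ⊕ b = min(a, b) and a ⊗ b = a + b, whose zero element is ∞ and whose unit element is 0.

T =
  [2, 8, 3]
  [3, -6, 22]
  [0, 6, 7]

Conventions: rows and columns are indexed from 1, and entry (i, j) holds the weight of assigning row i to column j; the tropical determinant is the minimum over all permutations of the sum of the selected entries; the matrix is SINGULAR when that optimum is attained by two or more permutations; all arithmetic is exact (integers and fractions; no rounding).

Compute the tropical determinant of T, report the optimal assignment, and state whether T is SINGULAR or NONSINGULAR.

σ = (1, 2, 3): 2 + (-6) + 7 = 3
σ = (1, 3, 2): 2 + 22 + 6 = 30
σ = (2, 1, 3): 8 + 3 + 7 = 18
σ = (2, 3, 1): 8 + 22 + 0 = 30
σ = (3, 1, 2): 3 + 3 + 6 = 12
σ = (3, 2, 1): 3 + (-6) + 0 = -3
Optimal value attained by: σ = (3, 2, 1).
Answer: det⊕(T) = -3; verdict: NONSINGULAR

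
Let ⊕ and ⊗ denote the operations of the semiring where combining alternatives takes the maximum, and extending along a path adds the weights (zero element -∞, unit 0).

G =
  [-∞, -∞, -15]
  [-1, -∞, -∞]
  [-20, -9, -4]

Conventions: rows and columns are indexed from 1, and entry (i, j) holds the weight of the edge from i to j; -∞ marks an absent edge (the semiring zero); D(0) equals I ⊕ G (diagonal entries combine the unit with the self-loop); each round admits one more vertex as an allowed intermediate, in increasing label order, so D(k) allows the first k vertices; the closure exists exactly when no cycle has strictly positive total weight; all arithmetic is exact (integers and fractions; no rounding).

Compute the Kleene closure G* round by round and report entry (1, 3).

D(0):
  [0, -∞, -15]
  [-1, 0, -∞]
  [-20, -9, 0]
D(1):
  [0, -∞, -15]
  [-1, 0, -16]
  [-20, -9, 0]
D(2):
  [0, -∞, -15]
  [-1, 0, -16]
  [-10, -9, 0]
D(3):
  [0, -24, -15]
  [-1, 0, -16]
  [-10, -9, 0]
Answer: G*[1][3] = -15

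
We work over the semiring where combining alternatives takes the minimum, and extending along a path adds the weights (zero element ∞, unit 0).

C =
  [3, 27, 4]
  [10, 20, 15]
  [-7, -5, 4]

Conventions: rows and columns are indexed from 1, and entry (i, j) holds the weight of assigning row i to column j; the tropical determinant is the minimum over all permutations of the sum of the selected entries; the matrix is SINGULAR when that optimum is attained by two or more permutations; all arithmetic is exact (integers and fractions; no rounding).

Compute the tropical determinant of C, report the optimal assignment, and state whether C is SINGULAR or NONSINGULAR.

σ = (1, 2, 3): 3 + 20 + 4 = 27
σ = (1, 3, 2): 3 + 15 + (-5) = 13
σ = (2, 1, 3): 27 + 10 + 4 = 41
σ = (2, 3, 1): 27 + 15 + (-7) = 35
σ = (3, 1, 2): 4 + 10 + (-5) = 9
σ = (3, 2, 1): 4 + 20 + (-7) = 17
Optimal value attained by: σ = (3, 1, 2).
Answer: det⊕(C) = 9; verdict: NONSINGULAR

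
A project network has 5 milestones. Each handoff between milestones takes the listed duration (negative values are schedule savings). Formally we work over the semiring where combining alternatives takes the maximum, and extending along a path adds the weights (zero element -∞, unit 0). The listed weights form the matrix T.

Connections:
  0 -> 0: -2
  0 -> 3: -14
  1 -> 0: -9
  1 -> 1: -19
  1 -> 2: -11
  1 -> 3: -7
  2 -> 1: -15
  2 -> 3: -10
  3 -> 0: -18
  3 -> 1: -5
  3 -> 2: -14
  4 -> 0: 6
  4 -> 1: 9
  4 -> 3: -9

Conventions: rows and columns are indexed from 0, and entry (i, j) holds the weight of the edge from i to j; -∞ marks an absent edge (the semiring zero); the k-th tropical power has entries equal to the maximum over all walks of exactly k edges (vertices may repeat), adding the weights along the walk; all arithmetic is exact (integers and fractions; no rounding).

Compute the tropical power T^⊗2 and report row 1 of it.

T^⊗2:
  [-4, -19, -28, -16, -∞]
  [-11, -12, -21, -21, -∞]
  [-24, -15, -24, -22, -∞]
  [-14, -24, -16, -12, -∞]
  [4, -10, -2, 2, -∞]
Answer: row 1 of T^⊗2 = [-11, -12, -21, -21, -∞]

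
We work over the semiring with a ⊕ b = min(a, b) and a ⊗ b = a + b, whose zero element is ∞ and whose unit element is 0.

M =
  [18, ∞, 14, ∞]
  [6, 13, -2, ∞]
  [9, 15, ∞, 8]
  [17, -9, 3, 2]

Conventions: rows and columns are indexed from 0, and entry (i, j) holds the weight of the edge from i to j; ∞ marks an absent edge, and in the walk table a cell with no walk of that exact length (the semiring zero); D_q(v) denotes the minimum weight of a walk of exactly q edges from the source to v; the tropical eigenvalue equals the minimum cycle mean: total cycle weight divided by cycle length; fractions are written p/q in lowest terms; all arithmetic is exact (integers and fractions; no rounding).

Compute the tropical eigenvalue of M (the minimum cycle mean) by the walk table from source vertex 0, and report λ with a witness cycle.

q=0: [0, ∞, ∞, ∞]
q=1: [18, ∞, 14, ∞]
q=2: [23, 29, 32, 22]
q=3: [35, 13, 25, 24]
q=4: [19, 15, 11, 26]
Optimal cycle mean attained by: cycle 1->2->3->1, total (-2) + 8 + (-9), length 3.
Answer: λ = -1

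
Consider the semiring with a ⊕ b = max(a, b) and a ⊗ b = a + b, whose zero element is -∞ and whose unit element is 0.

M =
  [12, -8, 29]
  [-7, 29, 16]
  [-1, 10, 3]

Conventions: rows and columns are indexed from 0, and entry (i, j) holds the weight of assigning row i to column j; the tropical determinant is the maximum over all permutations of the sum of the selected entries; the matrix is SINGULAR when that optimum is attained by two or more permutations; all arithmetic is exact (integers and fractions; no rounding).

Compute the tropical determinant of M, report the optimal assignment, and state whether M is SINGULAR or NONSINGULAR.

σ = (0, 1, 2): 12 + 29 + 3 = 44
σ = (0, 2, 1): 12 + 16 + 10 = 38
σ = (1, 0, 2): (-8) + (-7) + 3 = -12
σ = (1, 2, 0): (-8) + 16 + (-1) = 7
σ = (2, 0, 1): 29 + (-7) + 10 = 32
σ = (2, 1, 0): 29 + 29 + (-1) = 57
Optimal value attained by: σ = (2, 1, 0).
Answer: det⊕(M) = 57; verdict: NONSINGULAR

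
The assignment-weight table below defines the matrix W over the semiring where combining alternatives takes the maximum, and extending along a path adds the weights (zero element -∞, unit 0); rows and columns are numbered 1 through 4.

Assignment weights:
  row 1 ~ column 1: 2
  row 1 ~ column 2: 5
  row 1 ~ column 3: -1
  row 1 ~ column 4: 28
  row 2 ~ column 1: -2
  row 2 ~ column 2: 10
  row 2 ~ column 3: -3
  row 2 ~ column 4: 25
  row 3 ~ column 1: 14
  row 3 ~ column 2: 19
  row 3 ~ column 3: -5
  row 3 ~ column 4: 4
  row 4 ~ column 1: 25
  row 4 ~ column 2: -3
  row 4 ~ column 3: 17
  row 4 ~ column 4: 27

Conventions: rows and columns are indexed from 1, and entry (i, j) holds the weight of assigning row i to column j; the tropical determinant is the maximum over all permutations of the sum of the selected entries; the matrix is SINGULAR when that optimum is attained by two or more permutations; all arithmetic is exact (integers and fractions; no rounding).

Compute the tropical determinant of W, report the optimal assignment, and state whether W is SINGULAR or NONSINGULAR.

σ = (1, 2, 3, 4): 2 + 10 + (-5) + 27 = 34
σ = (1, 2, 4, 3): 2 + 10 + 4 + 17 = 33
σ = (1, 3, 2, 4): 2 + (-3) + 19 + 27 = 45
σ = (1, 3, 4, 2): 2 + (-3) + 4 + (-3) = 0
σ = (1, 4, 2, 3): 2 + 25 + 19 + 17 = 63
σ = (1, 4, 3, 2): 2 + 25 + (-5) + (-3) = 19
σ = (2, 1, 3, 4): 5 + (-2) + (-5) + 27 = 25
σ = (2, 1, 4, 3): 5 + (-2) + 4 + 17 = 24
σ = (2, 3, 1, 4): 5 + (-3) + 14 + 27 = 43
σ = (2, 3, 4, 1): 5 + (-3) + 4 + 25 = 31
σ = (2, 4, 1, 3): 5 + 25 + 14 + 17 = 61
σ = (2, 4, 3, 1): 5 + 25 + (-5) + 25 = 50
σ = (3, 1, 2, 4): (-1) + (-2) + 19 + 27 = 43
σ = (3, 1, 4, 2): (-1) + (-2) + 4 + (-3) = -2
σ = (3, 2, 1, 4): (-1) + 10 + 14 + 27 = 50
σ = (3, 2, 4, 1): (-1) + 10 + 4 + 25 = 38
σ = (3, 4, 1, 2): (-1) + 25 + 14 + (-3) = 35
σ = (3, 4, 2, 1): (-1) + 25 + 19 + 25 = 68
σ = (4, 1, 2, 3): 28 + (-2) + 19 + 17 = 62
σ = (4, 1, 3, 2): 28 + (-2) + (-5) + (-3) = 18
σ = (4, 2, 1, 3): 28 + 10 + 14 + 17 = 69
σ = (4, 2, 3, 1): 28 + 10 + (-5) + 25 = 58
σ = (4, 3, 1, 2): 28 + (-3) + 14 + (-3) = 36
σ = (4, 3, 2, 1): 28 + (-3) + 19 + 25 = 69
Optimal value attained by: σ = (4, 2, 1, 3).
Answer: det⊕(W) = 69; verdict: SINGULAR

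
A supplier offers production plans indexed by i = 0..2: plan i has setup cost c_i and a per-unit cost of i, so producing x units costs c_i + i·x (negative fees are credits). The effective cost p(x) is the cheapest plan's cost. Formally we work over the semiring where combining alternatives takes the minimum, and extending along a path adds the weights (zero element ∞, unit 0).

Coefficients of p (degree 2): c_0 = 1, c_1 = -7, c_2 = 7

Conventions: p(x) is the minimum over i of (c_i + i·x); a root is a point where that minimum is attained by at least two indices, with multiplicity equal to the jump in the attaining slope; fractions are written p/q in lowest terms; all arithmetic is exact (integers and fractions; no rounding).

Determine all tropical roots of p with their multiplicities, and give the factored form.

hull edge (i=0, c=1) to (i=1, c=-7): slope -8, span 1
hull edge (i=1, c=-7) to (i=2, c=7): slope 14, span 1
Factored form: p(x) = 7 ⊗ (x ⊕ (-14)) ⊗ (x ⊕ 8)
Answer: roots = -14 (mult 1), 8 (mult 1)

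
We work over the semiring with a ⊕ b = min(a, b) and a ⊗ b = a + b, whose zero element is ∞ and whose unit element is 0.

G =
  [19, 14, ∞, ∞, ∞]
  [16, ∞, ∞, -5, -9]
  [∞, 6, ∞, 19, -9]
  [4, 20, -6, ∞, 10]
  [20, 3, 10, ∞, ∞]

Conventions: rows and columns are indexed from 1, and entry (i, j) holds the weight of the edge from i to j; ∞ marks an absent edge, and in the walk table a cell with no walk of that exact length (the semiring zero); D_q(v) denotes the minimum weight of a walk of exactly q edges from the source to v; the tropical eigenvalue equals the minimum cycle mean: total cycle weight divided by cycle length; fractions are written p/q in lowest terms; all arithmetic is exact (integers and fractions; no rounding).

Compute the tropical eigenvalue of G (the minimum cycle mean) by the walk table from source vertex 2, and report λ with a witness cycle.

q=0: [∞, 0, ∞, ∞, ∞]
q=1: [16, ∞, ∞, -5, -9]
q=2: [-1, -6, -11, ∞, 5]
q=3: [10, -5, 15, -11, -20]
q=4: [-7, -17, -17, -10, -14]
q=5: [-6, -11, -16, -22, -26]
Optimal cycle mean attained by: cycle 2->4->3->5->2, total (-5) + (-6) + (-9) + 3, length 4.
Answer: λ = -17/4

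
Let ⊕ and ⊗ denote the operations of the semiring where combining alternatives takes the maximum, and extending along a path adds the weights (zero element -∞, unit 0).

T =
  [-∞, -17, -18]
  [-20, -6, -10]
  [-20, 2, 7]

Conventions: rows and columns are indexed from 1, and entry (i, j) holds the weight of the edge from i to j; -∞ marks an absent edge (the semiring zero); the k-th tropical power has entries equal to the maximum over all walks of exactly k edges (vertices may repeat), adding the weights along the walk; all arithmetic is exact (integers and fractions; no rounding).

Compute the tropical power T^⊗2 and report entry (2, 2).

T^⊗2:
  [-37, -16, -11]
  [-26, -8, -3]
  [-13, 9, 14]
Key observation: the optimum is the walk 2->3->2, with weight (-10) + 2 = -8.
Optimal value attained by: walk 2->3->2.
Answer: (T^⊗2)[2][2] = -8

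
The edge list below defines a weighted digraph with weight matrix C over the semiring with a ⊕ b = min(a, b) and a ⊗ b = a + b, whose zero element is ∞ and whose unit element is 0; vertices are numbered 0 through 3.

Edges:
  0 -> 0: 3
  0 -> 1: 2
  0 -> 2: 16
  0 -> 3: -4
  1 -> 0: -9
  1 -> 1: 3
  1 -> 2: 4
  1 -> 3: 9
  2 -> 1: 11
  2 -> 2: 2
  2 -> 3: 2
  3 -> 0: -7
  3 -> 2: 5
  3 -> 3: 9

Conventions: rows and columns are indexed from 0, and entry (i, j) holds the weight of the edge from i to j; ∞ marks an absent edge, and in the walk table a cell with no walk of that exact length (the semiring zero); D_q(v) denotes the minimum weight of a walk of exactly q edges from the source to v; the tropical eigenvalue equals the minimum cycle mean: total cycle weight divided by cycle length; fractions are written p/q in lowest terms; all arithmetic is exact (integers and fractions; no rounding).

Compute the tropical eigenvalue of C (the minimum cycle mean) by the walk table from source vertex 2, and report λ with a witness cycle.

q=0: [∞, ∞, 0, ∞]
q=1: [∞, 11, 2, 2]
q=2: [-5, 13, 4, 4]
q=3: [-3, -3, 6, -9]
q=4: [-16, -1, -4, -7]
Optimal cycle mean attained by: cycle 0->3->0, total (-4) + (-7), length 2.
Answer: λ = -11/2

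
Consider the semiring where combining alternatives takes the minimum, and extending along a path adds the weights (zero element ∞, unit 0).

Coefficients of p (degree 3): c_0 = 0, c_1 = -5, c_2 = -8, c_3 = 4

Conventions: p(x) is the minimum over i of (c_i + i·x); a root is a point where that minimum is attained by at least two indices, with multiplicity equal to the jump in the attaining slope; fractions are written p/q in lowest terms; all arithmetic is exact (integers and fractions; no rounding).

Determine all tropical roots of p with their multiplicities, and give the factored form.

hull edge (i=0, c=0) to (i=1, c=-5): slope -5, span 1
hull edge (i=1, c=-5) to (i=2, c=-8): slope -3, span 1
hull edge (i=2, c=-8) to (i=3, c=4): slope 12, span 1
Factored form: p(x) = 4 ⊗ (x ⊕ (-12)) ⊗ (x ⊕ 3) ⊗ (x ⊕ 5)
Answer: roots = -12 (mult 1), 3 (mult 1), 5 (mult 1)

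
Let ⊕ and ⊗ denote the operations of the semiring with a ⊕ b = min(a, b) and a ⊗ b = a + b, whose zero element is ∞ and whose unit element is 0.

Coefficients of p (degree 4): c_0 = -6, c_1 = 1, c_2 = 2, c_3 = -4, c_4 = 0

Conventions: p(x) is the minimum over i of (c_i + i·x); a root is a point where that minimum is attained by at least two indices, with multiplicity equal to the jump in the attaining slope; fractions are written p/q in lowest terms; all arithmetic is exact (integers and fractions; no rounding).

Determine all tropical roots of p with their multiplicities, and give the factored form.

hull edge (i=0, c=-6) to (i=3, c=-4): slope 2/3, span 3
hull edge (i=3, c=-4) to (i=4, c=0): slope 4, span 1
Factored form: p(x) = 0 ⊗ (x ⊕ (-4)) ⊗ (x ⊕ (-2/3)) ⊗ (x ⊕ (-2/3)) ⊗ (x ⊕ (-2/3))
Answer: roots = -4 (mult 1), -2/3 (mult 3)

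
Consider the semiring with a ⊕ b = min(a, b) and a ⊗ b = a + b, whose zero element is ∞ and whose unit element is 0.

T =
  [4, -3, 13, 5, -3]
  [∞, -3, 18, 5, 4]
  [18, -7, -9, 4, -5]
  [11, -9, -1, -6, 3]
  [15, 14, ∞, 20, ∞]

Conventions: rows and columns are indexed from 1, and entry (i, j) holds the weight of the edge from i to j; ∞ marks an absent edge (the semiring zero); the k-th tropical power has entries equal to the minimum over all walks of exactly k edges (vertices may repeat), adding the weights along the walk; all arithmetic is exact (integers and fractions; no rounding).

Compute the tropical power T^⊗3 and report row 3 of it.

T^⊗2:
  [8, -6, 4, -1, 1]
  [16, -6, 4, -1, 1]
  [9, -16, -18, -5, -14]
  [5, -15, -10, -12, -6]
  [19, 11, 19, 14, 12]
T^⊗3:
  [10, -10, -5, -7, -2]
  [10, -10, -5, -7, -2]
  [0, -25, -27, -14, -23]
  [-1, -21, -19, -18, -15]
  [23, 5, 10, 8, 14]
Answer: row 3 of T^⊗3 = [0, -25, -27, -14, -23]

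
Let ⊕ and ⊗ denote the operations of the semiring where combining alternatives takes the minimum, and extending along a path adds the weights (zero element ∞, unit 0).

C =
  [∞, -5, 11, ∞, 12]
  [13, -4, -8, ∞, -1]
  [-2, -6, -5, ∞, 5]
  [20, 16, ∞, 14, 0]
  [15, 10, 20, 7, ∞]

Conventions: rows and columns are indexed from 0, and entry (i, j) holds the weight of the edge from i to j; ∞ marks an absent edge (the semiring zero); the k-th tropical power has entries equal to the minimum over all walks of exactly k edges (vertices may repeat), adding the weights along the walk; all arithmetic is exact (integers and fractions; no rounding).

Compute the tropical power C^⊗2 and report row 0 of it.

C^⊗2:
  [8, -9, -13, 19, -6]
  [-10, -14, -13, 6, -5]
  [-7, -11, -14, 12, -7]
  [15, 10, 8, 7, 14]
  [18, 6, 2, 21, 7]
Answer: row 0 of C^⊗2 = [8, -9, -13, 19, -6]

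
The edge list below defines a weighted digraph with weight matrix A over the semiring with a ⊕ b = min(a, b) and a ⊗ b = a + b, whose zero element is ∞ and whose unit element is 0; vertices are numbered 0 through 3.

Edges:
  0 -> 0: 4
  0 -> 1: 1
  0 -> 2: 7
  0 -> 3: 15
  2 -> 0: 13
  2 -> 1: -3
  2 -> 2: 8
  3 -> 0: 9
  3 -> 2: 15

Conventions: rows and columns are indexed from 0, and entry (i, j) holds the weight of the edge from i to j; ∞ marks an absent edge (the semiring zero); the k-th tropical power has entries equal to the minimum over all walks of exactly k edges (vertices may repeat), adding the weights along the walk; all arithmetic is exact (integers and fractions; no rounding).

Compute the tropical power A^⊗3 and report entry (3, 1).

A^⊗2:
  [8, 4, 11, 19]
  [∞, ∞, ∞, ∞]
  [17, 5, 16, 28]
  [13, 10, 16, 24]
A^⊗3:
  [12, 8, 15, 23]
  [∞, ∞, ∞, ∞]
  [21, 13, 24, 32]
  [17, 13, 20, 28]
Key observation: the optimum is the walk 3->0->2->1, with weight 9 + 7 + (-3) = 13.
Optimal value attained by: walk 3->0->2->1.
Answer: (A^⊗3)[3][1] = 13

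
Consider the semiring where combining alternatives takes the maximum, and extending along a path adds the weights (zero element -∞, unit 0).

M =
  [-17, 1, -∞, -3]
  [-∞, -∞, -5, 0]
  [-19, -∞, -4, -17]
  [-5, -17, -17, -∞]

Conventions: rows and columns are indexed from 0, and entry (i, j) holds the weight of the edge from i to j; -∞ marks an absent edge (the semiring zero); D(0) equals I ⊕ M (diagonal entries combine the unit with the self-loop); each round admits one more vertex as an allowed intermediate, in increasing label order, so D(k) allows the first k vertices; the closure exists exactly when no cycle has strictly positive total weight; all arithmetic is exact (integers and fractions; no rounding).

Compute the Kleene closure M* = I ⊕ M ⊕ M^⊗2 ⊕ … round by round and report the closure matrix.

D(0):
  [0, 1, -∞, -3]
  [-∞, 0, -5, 0]
  [-19, -∞, 0, -17]
  [-5, -17, -17, 0]
D(1):
  [0, 1, -∞, -3]
  [-∞, 0, -5, 0]
  [-19, -18, 0, -17]
  [-5, -4, -17, 0]
D(2):
  [0, 1, -4, 1]
  [-∞, 0, -5, 0]
  [-19, -18, 0, -17]
  [-5, -4, -9, 0]
D(3):
  [0, 1, -4, 1]
  [-24, 0, -5, 0]
  [-19, -18, 0, -17]
  [-5, -4, -9, 0]
D(4):
  [0, 1, -4, 1]
  [-5, 0, -5, 0]
  [-19, -18, 0, -17]
  [-5, -4, -9, 0]
Answer: M* = [[0, 1, -4, 1], [-5, 0, -5, 0], [-19, -18, 0, -17], [-5, -4, -9, 0]]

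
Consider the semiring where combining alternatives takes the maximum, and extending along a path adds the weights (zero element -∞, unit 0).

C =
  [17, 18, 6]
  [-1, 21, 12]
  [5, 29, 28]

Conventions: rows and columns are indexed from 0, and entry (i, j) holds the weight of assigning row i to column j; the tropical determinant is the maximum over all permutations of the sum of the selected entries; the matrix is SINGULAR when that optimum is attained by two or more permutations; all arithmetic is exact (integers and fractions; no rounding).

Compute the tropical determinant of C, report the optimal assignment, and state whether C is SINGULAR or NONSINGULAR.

σ = (0, 1, 2): 17 + 21 + 28 = 66
σ = (0, 2, 1): 17 + 12 + 29 = 58
σ = (1, 0, 2): 18 + (-1) + 28 = 45
σ = (1, 2, 0): 18 + 12 + 5 = 35
σ = (2, 0, 1): 6 + (-1) + 29 = 34
σ = (2, 1, 0): 6 + 21 + 5 = 32
Optimal value attained by: σ = (0, 1, 2).
Answer: det⊕(C) = 66; verdict: NONSINGULAR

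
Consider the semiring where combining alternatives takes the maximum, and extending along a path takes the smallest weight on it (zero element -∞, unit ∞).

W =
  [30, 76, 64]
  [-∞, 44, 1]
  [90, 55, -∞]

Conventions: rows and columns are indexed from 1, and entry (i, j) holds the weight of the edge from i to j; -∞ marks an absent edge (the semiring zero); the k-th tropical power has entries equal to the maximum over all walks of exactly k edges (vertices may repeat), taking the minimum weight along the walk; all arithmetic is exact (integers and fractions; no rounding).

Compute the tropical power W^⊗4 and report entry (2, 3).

W^⊗2:
  [64, 55, 30]
  [1, 44, 1]
  [30, 76, 64]
W^⊗3:
  [30, 64, 64]
  [1, 44, 1]
  [64, 55, 30]
W^⊗4:
  [64, 55, 30]
  [1, 44, 1]
  [30, 64, 64]
Key observation: the optimum is the walk 2->2->2->2->3, with weight 44 min 44 min 44 min 1 = 1.
Optimal value attained by: walk 2->2->2->2->3.
Answer: (W^⊗4)[2][3] = 1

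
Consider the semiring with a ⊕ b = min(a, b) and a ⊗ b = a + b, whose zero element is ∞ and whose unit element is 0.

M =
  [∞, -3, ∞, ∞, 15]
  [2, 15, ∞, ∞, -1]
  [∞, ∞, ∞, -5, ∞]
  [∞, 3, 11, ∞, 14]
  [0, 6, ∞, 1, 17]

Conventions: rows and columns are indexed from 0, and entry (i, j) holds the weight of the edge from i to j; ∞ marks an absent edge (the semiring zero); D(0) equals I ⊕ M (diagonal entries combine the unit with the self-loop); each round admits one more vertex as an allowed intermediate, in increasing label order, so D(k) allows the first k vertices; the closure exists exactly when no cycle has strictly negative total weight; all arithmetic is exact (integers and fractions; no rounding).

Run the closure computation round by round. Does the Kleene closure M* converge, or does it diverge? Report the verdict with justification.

D(0):
  [0, -3, ∞, ∞, 15]
  [2, 0, ∞, ∞, -1]
  [∞, ∞, 0, -5, ∞]
  [∞, 3, 11, 0, 14]
  [0, 6, ∞, 1, 0]
Detection: at round 1, diagonal entry (1, 1) turns strictly negative.
Key observation: the cycle 1->0->1 has total weight 2 + (-3), which is strictly negative.
Answer: DIVERGES — negative cycle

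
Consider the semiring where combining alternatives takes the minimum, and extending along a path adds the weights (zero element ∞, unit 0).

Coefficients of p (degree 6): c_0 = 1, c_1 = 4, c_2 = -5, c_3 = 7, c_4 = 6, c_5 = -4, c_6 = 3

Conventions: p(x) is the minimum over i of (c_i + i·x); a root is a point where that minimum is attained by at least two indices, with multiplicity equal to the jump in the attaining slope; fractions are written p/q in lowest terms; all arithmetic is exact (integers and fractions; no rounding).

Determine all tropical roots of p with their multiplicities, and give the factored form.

hull edge (i=0, c=1) to (i=2, c=-5): slope -3, span 2
hull edge (i=2, c=-5) to (i=5, c=-4): slope 1/3, span 3
hull edge (i=5, c=-4) to (i=6, c=3): slope 7, span 1
Factored form: p(x) = 3 ⊗ (x ⊕ (-7)) ⊗ (x ⊕ (-1/3)) ⊗ (x ⊕ (-1/3)) ⊗ (x ⊕ (-1/3)) ⊗ (x ⊕ 3) ⊗ (x ⊕ 3)
Answer: roots = -7 (mult 1), -1/3 (mult 3), 3 (mult 2)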